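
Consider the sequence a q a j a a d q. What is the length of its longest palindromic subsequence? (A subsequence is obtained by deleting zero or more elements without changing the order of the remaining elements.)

5

Using dp[i][j] = 2 + dp[i+1][j−1] if the ends match, else max(dp[i+1][j], dp[i][j−1]):
dp[1][8] = 5. A witness is qaaaq at positions 2,3,5,6,8.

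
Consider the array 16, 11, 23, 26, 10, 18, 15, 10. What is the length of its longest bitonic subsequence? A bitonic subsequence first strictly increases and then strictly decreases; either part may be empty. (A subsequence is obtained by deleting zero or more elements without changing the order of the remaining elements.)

6

One longest bitonic subsequence is 16, 23, 26, 18, 15, 10 (positions 1,3,4,6,7,8): it rises to 26 then falls. Length 6 is optimal.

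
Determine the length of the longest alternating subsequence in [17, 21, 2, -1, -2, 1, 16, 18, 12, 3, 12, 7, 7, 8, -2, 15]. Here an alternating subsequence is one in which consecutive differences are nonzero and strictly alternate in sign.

10

Track the best alternating length ending on an up-step vs a down-step at each position: up/down = 1/1, 2/1, 1/3, 1/3, 1/3, 4/3, 4/3, 4/3, 4/5, 4/5, 6/5, 6/7, 6/7, 8/7, 1/9, 10/5.
The maximum over both is 10; one such subsequence is 17, 21, 2, 16, 3, 12, 7, 8, -2, 15.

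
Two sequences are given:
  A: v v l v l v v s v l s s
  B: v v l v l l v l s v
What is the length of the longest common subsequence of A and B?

A longest common subsequence is vvlvlvsv (length 8); the LCS DP confirms no longer common subsequence exists.

8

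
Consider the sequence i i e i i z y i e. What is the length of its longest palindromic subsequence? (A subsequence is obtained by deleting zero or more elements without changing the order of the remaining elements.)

5

Using dp[i][j] = 2 + dp[i+1][j−1] if the ends match, else max(dp[i+1][j], dp[i][j−1]):
dp[1][9] = 5. A witness is eiyie at positions 3,4,7,8,9.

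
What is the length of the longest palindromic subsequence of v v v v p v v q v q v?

9

One longest palindromic subsequence is vvvvpvvvv (positions 1,2,3,4,5,6,7,9,11); it reads the same forward and backward, and the interval DP gives dp[1][11] = 9.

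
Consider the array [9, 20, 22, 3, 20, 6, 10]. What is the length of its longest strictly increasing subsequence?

Scanning left to right, the best length ending at each element is: 9→1, 20→2, 22→3, 3→1, 20→2, 6→2, 10→3.
So the longest increasing subsequence has length 3, e.g. 9, 20, 22.

3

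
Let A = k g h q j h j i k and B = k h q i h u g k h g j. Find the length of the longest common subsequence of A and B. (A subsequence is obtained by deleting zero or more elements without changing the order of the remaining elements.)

5

A longest common subsequence is khqhj (length 5); the LCS DP confirms no longer common subsequence exists.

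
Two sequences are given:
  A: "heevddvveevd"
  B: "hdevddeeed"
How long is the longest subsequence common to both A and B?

8

Backtracking the LCS table gives one alignment: h (A1,B1) → e (A3,B3) → v (A4,B4) → d (A5,B5) → d (A6,B6) → e (A9,B8) → e (A10,B9) → d (A12,B10).
So the longest common subsequence has length 8.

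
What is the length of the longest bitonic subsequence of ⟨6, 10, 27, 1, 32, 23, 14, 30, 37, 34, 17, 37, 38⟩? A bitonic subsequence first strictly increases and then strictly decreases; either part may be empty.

Let inc[i] be the LIS ending at i and dec[i] the longest strictly decreasing subsequence starting at i. inc = [1, 2, 3, 1, 4, 3, 3, 4, 5, 5, 4, 6, 7], dec = [2, 2, 3, 1, 3, 2, 1, 2, 3, 2, 1, 1, 1].
max_i inc[i]+dec[i]−1 = 7, with one witness 6, 10, 27, 32, 37, 34, 17.

7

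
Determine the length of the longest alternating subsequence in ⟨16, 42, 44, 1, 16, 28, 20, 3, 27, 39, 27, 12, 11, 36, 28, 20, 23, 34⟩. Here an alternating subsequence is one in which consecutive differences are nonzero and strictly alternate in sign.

10

A longest alternating subsequence is 16, 42, 1, 28, 20, 39, 27, 36, 20, 23 (positions 1,2,4,6,7,10,11,14,16,17); its 9 consecutive differences strictly alternate in sign, and length 10 is optimal.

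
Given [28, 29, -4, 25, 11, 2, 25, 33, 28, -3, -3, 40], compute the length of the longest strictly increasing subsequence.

5

Let dp[i] be the longest increasing subsequence ending at position i. Then dp = [1, 2, 1, 2, 2, 2, 3, 4, 4, 2, 2, 5].
The maximum is 5; one witness is -4, 11, 25, 33, 40 at positions 3,5,7,8,12.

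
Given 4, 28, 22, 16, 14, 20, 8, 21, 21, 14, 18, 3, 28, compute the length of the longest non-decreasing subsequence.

6

Scanning left to right, the best length ending at each element is: 4→1, 28→2, 22→2, 16→2, 14→2, 20→3, 8→2, 21→4, 21→5, 14→3, 18→4, 3→1, 28→6.
So the longest non-decreasing subsequence has length 6, e.g. 4, 16, 20, 21, 21, 28.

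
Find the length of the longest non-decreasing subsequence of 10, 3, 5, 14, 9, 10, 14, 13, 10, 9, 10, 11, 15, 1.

8

One longest non-decreasing subsequence is 3, 5, 9, 10, 10, 10, 11, 15 (positions 2,3,5,6,9,11,12,13), of length 8; no longer one exists.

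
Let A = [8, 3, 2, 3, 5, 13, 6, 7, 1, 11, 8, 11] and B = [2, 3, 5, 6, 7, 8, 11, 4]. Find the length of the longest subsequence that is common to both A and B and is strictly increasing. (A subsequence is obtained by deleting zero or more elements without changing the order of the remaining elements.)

A longest common strictly increasing subsequence is 2, 3, 5, 6, 7, 8, 11 (length 7); it appears in order in both A and B, and no longer such subsequence exists.

7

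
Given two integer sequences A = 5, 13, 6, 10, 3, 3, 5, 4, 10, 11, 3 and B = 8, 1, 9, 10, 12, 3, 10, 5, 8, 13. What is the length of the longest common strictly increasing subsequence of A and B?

For each value that appears in both, track the longest common increasing run ending there.
The best achievable length is 2; one witness is 3, 10 (A-positions 5,9, B-positions 6,7).

2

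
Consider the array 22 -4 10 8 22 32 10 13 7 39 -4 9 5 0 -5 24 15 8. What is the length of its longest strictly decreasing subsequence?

7

One longest decreasing subsequence is 22, 10, 8, 7, 5, 0, -5 (positions 1,3,4,9,13,14,15), of length 7; no longer one exists.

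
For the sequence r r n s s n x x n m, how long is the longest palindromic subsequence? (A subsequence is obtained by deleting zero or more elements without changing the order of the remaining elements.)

4

One longest palindromic subsequence is nxxn (positions 6,7,8,9); it reads the same forward and backward, and the interval DP gives dp[1][10] = 4.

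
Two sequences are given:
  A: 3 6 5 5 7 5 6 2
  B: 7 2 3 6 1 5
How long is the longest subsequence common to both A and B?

3

Backtracking the LCS table gives one alignment: 3 (A1,B3) → 6 (A2,B4) → 5 (A6,B6).
So the longest common subsequence has length 3.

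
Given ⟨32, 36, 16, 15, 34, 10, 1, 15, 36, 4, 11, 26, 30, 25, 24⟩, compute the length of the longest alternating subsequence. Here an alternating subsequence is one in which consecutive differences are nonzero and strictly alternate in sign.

Track the best alternating length ending on an up-step vs a down-step at each position: up/down = 1/1, 2/1, 1/3, 1/3, 4/3, 1/5, 1/5, 6/5, 6/1, 6/7, 8/7, 8/7, 8/7, 8/9, 8/9.
The maximum over both is 9; one such subsequence is 32, 36, 16, 34, 10, 15, 4, 26, 25.

9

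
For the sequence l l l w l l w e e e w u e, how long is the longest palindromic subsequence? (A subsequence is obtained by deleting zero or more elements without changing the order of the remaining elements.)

5

One longest palindromic subsequence is weeew (positions 7,8,9,10,11); it reads the same forward and backward, and the interval DP gives dp[1][13] = 5.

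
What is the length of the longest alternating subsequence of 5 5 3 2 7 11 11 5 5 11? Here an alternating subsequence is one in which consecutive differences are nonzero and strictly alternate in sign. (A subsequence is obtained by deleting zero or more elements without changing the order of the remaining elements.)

A longest alternating subsequence is 5, 3, 7, 5, 11 (positions 1,3,5,8,10); its 4 consecutive differences strictly alternate in sign, and length 5 is optimal.

5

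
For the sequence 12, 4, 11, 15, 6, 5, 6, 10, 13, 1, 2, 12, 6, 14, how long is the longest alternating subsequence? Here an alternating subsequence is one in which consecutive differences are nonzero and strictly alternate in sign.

Track the best alternating length ending on an up-step vs a down-step at each position: up/down = 1/1, 1/2, 3/2, 3/1, 3/4, 3/4, 5/4, 5/4, 5/4, 1/6, 7/6, 7/6, 7/8, 9/4.
The maximum over both is 9; one such subsequence is 12, 4, 11, 5, 6, 1, 12, 6, 14.

9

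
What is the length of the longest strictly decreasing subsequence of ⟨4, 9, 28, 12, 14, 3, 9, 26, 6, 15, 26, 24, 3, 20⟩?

One longest decreasing subsequence is 28, 12, 9, 6, 3 (positions 3,4,7,9,13), of length 5; no longer one exists.

5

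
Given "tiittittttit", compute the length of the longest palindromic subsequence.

Using dp[i][j] = 2 + dp[i+1][j−1] if the ends match, else max(dp[i+1][j], dp[i][j−1]):
dp[1][12] = 10. A witness is tittttttit at positions 1,2,4,5,7,8,9,10,11,12.

10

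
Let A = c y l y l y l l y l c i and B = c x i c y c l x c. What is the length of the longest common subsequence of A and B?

4

Backtracking the LCS table gives one alignment: c (A1,B4) → y (A2,B5) → l (A3,B7) → c (A11,B9).
So the longest common subsequence has length 4.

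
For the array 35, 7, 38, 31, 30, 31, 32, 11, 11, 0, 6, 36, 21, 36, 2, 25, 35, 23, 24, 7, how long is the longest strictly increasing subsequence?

5

Scanning left to right, the best length ending at each element is: 35→1, 7→1, 38→2, 31→2, 30→2, 31→3, 32→4, 11→2, 11→2, 0→1, 6→2, 36→5, 21→3, 36→5, 2→2, 25→4, 35→5, 23→4, 24→5, 7→3.
So the longest increasing subsequence has length 5, e.g. 7, 30, 31, 32, 36.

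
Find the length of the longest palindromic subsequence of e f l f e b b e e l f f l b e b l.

One longest palindromic subsequence is lbelfflebl (positions 3,6,8,10,11,12,13,15,16,17); it reads the same forward and backward, and the interval DP gives dp[1][17] = 10.

10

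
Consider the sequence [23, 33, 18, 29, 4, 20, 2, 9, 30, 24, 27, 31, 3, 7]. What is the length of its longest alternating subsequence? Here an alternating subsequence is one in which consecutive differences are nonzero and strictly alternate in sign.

12

Track the best alternating length ending on an up-step vs a down-step at each position: up/down = 1/1, 2/1, 1/3, 4/3, 1/5, 6/5, 1/7, 8/7, 8/3, 8/9, 10/9, 10/3, 8/11, 12/11.
The maximum over both is 12; one such subsequence is 23, 33, 18, 29, 4, 20, 2, 30, 24, 27, 3, 7.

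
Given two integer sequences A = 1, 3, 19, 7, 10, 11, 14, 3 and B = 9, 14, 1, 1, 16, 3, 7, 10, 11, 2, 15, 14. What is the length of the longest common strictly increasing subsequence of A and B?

6

A longest common strictly increasing subsequence is 1, 3, 7, 10, 11, 14 (length 6); it appears in order in both A and B, and no longer such subsequence exists.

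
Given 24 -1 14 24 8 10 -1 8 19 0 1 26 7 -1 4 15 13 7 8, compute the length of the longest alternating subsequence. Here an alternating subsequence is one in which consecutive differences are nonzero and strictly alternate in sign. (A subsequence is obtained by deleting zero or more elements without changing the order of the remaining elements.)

13

A longest alternating subsequence is 24, -1, 14, 8, 10, -1, 8, 0, 26, 7, 15, 7, 8 (positions 1,2,3,5,6,7,8,10,12,13,16,18,19); its 12 consecutive differences strictly alternate in sign, and length 13 is optimal.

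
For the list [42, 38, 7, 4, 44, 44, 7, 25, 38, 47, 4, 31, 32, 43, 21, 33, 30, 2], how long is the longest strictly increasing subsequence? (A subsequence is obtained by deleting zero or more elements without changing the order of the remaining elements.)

6

Let dp[i] be the longest increasing subsequence ending at position i. Then dp = [1, 1, 1, 1, 2, 2, 2, 3, 4, 5, 1, 4, 5, 6, 3, 6, 4, 1].
The maximum is 6; one witness is 4, 7, 25, 31, 32, 43 at positions 4,7,8,12,13,14.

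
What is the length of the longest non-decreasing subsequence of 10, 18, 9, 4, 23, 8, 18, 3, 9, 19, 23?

One longest non-decreasing subsequence is 10, 18, 18, 19, 23 (positions 1,2,7,10,11), of length 5; no longer one exists.

5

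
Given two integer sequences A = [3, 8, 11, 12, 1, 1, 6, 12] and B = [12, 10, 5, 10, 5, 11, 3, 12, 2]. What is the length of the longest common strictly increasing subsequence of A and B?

2

A longest common strictly increasing subsequence is 11, 12 (length 2); it appears in order in both A and B, and no longer such subsequence exists.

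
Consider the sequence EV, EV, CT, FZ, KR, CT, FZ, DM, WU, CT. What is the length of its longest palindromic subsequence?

5

One longest palindromic subsequence is CT FZ CT FZ CT (positions 3,4,6,7,10); it reads the same forward and backward, and the interval DP gives dp[1][10] = 5.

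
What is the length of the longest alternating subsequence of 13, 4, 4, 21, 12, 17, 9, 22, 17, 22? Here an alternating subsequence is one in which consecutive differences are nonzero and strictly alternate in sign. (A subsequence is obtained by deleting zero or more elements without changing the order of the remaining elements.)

Track the best alternating length ending on an up-step vs a down-step at each position: up/down = 1/1, 1/2, 1/2, 3/1, 3/4, 5/4, 3/6, 7/1, 7/8, 9/1.
The maximum over both is 9; one such subsequence is 13, 4, 21, 12, 17, 9, 22, 17, 22.

9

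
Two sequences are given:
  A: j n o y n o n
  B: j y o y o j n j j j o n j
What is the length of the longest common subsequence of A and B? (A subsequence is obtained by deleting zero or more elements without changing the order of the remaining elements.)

Backtracking the LCS table gives one alignment: j (A1,B1) → o (A3,B3) → y (A4,B4) → n (A5,B7) → o (A6,B11) → n (A7,B12).
So the longest common subsequence has length 6.

6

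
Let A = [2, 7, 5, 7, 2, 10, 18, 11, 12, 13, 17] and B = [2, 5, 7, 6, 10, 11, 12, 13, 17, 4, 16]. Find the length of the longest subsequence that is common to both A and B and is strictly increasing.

For each value that appears in both, track the longest common increasing run ending there.
The best achievable length is 8; one witness is 2, 5, 7, 10, 11, 12, 13, 17 (A-positions 1,3,4,6,8,9,10,11, B-positions 1,2,3,5,6,7,8,9).

8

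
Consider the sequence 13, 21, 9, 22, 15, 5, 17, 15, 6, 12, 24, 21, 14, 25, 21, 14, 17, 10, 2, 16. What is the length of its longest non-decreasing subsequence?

6

One longest non-decreasing subsequence is 5, 6, 12, 14, 14, 17 (positions 6,9,10,13,16,17), of length 6; no longer one exists.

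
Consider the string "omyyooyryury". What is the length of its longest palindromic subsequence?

6

One longest palindromic subsequence is yyooyy (positions 3,4,5,6,9,12); it reads the same forward and backward, and the interval DP gives dp[1][12] = 6.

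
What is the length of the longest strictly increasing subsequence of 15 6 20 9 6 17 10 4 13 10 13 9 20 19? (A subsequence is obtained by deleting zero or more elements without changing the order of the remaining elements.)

Let dp[i] be the longest increasing subsequence ending at position i. Then dp = [1, 1, 2, 2, 1, 3, 3, 1, 4, 3, 4, 2, 5, 5].
The maximum is 5; one witness is 6, 9, 10, 13, 20 at positions 2,4,7,9,13.

5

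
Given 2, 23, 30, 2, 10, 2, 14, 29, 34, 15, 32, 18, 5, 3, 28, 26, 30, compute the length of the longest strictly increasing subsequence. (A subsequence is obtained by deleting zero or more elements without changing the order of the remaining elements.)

Scanning left to right, the best length ending at each element is: 2→1, 23→2, 30→3, 2→1, 10→2, 2→1, 14→3, 29→4, 34→5, 15→4, 32→5, 18→5, 5→2, 3→2, 28→6, 26→6, 30→7.
So the longest increasing subsequence has length 7, e.g. 2, 10, 14, 15, 18, 28, 30.

7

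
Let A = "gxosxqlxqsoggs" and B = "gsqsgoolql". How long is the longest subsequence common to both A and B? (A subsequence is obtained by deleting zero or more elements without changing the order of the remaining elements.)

Backtracking the LCS table gives one alignment: g (A1,B1) → s (A4,B2) → q (A6,B3) → l (A7,B8) → q (A9,B9).
So the longest common subsequence has length 5.

5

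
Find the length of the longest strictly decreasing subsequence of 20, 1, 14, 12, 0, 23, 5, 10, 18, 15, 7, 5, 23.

One longest decreasing subsequence is 20, 14, 12, 10, 7, 5 (positions 1,3,4,8,11,12), of length 6; no longer one exists.

6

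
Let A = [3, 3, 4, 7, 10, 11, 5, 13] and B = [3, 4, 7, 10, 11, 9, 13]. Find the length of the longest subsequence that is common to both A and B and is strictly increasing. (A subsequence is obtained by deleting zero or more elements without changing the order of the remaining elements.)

6

For each value that appears in both, track the longest common increasing run ending there.
The best achievable length is 6; one witness is 3, 4, 7, 10, 11, 13 (A-positions 1,3,4,5,6,8, B-positions 1,2,3,4,5,7).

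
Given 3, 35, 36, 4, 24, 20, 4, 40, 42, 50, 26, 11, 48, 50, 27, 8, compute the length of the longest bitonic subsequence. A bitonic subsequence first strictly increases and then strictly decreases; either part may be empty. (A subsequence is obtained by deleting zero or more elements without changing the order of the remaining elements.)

9

Let inc[i] be the LIS ending at i and dec[i] the longest strictly decreasing subsequence starting at i. inc = [1, 2, 3, 2, 3, 3, 2, 4, 5, 6, 4, 3, 6, 7, 5, 3], dec = [1, 5, 5, 1, 4, 3, 1, 4, 4, 4, 3, 2, 3, 3, 2, 1].
max_i inc[i]+dec[i]−1 = 9, with one witness 3, 35, 36, 40, 42, 50, 48, 27, 8.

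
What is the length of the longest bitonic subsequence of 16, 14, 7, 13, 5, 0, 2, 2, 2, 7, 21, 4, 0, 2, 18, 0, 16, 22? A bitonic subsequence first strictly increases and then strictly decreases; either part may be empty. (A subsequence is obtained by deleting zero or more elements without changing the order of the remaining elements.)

One longest bitonic subsequence is 16, 14, 13, 7, 4, 2, 0 (positions 1,2,4,10,12,14,16): it rises to 16 then falls. Length 7 is optimal.

7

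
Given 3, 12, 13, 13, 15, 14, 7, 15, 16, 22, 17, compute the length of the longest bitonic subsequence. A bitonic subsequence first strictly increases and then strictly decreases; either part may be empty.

Let inc[i] be the LIS ending at i and dec[i] the longest strictly decreasing subsequence starting at i. inc = [1, 2, 3, 3, 4, 4, 2, 5, 6, 7, 7], dec = [1, 2, 2, 2, 3, 2, 1, 1, 1, 2, 1].
max_i inc[i]+dec[i]−1 = 8, with one witness 3, 12, 13, 14, 15, 16, 22, 17.

8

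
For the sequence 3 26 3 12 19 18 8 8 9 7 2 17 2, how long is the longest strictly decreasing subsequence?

6

Scanning left to right, the best length ending at each element is: 3→1, 26→1, 3→2, 12→2, 19→2, 18→3, 8→4, 8→4, 9→4, 7→5, 2→6, 17→4, 2→6.
So the longest decreasing subsequence has length 6, e.g. 26, 19, 18, 8, 7, 2.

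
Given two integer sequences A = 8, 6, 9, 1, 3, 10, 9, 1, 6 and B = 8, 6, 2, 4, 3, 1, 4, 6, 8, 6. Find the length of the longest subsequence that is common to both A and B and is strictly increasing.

A longest common strictly increasing subsequence is 3, 6 (length 2); it appears in order in both A and B, and no longer such subsequence exists.

2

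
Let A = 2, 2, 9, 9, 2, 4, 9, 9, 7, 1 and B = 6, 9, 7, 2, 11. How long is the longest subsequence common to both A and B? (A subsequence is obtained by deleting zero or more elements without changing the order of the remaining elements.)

2

Backtracking the LCS table gives one alignment: 9 (A3,B2) → 2 (A5,B4).
So the longest common subsequence has length 2.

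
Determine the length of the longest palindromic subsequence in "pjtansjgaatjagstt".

9

One longest palindromic subsequence is tsgajagst (positions 3,6,8,9,12,13,14,15,17); it reads the same forward and backward, and the interval DP gives dp[1][17] = 9.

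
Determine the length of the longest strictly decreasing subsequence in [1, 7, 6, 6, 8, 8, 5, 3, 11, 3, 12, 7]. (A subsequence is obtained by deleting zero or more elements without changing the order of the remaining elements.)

4

Let dp[i] be the longest decreasing subsequence ending at position i. Then dp = [1, 1, 2, 2, 1, 1, 3, 4, 1, 4, 1, 2].
The maximum is 4; one witness is 7, 6, 5, 3 at positions 2,3,7,8.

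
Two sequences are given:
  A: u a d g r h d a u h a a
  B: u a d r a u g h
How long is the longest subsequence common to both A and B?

Backtracking the LCS table gives one alignment: u (A1,B1) → a (A2,B2) → d (A3,B3) → r (A5,B4) → a (A8,B5) → u (A9,B6) → h (A10,B8).
So the longest common subsequence has length 7.

7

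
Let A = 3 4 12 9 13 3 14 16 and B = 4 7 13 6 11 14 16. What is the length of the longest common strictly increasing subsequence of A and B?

For each value that appears in both, track the longest common increasing run ending there.
The best achievable length is 4; one witness is 4, 13, 14, 16 (A-positions 2,5,7,8, B-positions 1,3,6,7).

4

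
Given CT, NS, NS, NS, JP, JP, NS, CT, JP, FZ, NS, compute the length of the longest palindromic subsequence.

6

One longest palindromic subsequence is NS NS JP JP NS NS (positions 2,4,5,6,7,11); it reads the same forward and backward, and the interval DP gives dp[1][11] = 6.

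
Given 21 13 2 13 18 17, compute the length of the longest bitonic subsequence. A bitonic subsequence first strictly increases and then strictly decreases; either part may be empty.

Let inc[i] be the LIS ending at i and dec[i] the longest strictly decreasing subsequence starting at i. inc = [1, 1, 1, 2, 3, 3], dec = [3, 2, 1, 1, 2, 1].
max_i inc[i]+dec[i]−1 = 4, with one witness 2, 13, 18, 17.

4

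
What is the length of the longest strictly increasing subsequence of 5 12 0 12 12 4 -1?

2

Let dp[i] be the longest increasing subsequence ending at position i. Then dp = [1, 2, 1, 2, 2, 2, 1].
The maximum is 2; one witness is 5, 12 at positions 1,2.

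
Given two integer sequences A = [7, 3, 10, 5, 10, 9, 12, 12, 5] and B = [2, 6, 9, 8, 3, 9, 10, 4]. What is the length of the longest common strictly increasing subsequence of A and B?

2

For each value that appears in both, track the longest common increasing run ending there.
The best achievable length is 2; one witness is 3, 9 (A-positions 2,6, B-positions 5,6).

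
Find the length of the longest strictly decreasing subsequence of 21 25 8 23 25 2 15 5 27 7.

4

One longest decreasing subsequence is 25, 23, 15, 5 (positions 2,4,7,8), of length 4; no longer one exists.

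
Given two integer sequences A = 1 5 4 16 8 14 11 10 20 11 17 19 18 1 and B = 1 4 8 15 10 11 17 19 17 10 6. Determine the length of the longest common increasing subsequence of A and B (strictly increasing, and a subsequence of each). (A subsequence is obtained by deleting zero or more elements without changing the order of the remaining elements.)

7

A longest common strictly increasing subsequence is 1, 4, 8, 10, 11, 17, 19 (length 7); it appears in order in both A and B, and no longer such subsequence exists.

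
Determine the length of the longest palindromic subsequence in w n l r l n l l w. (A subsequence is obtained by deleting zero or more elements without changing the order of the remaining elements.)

7

One longest palindromic subsequence is wllnllw (positions 1,3,5,6,7,8,9); it reads the same forward and backward, and the interval DP gives dp[1][9] = 7.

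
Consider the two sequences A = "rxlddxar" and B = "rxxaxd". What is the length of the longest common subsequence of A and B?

4

A longest common subsequence is rxxa (length 4); the LCS DP confirms no longer common subsequence exists.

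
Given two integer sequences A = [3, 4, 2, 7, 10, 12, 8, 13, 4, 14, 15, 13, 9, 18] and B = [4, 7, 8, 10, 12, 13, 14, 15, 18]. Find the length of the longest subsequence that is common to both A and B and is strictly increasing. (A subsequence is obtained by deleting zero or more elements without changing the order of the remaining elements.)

A longest common strictly increasing subsequence is 4, 7, 10, 12, 13, 14, 15, 18 (length 8); it appears in order in both A and B, and no longer such subsequence exists.

8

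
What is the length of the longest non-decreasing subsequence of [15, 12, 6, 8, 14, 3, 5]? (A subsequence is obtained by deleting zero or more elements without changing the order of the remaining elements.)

One longest non-decreasing subsequence is 6, 8, 14 (positions 3,4,5), of length 3; no longer one exists.

3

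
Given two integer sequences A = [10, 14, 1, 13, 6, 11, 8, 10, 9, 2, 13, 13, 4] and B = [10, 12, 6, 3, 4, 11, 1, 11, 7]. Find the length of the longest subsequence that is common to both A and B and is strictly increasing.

A longest common strictly increasing subsequence is 10, 11 (length 2); it appears in order in both A and B, and no longer such subsequence exists.

2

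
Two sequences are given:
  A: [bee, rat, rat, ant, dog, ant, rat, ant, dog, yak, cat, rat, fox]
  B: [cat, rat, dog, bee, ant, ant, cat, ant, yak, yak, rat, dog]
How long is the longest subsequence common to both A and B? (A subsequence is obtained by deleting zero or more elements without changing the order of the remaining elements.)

Backtracking the LCS table gives one alignment: bee (A1,B4) → ant (A4,B5) → ant (A6,B6) → ant (A8,B8) → yak (A10,B10) → rat (A12,B11).
So the longest common subsequence has length 6.

6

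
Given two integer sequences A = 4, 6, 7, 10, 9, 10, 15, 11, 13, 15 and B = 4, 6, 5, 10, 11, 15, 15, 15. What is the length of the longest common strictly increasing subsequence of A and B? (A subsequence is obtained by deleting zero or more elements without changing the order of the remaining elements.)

5

For each value that appears in both, track the longest common increasing run ending there.
The best achievable length is 5; one witness is 4, 6, 10, 11, 15 (A-positions 1,2,4,8,10, B-positions 1,2,4,5,6).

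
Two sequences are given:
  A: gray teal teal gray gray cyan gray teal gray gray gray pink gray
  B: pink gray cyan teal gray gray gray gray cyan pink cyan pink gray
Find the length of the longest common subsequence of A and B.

8

Backtracking the LCS table gives one alignment: gray (A1,B2) → teal (A3,B4) → gray (A4,B5) → gray (A5,B6) → gray (A7,B7) → gray (A9,B8) → pink (A12,B12) → gray (A13,B13).
So the longest common subsequence has length 8.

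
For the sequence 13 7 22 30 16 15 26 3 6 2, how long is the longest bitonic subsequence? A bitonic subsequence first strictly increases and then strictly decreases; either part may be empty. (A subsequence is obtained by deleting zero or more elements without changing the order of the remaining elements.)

One longest bitonic subsequence is 13, 22, 30, 16, 15, 6, 2 (positions 1,3,4,5,6,9,10): it rises to 30 then falls. Length 7 is optimal.

7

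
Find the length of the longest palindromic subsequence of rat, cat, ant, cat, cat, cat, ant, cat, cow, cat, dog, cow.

7

One longest palindromic subsequence is cat ant cat cat cat ant cat (positions 2,3,4,5,6,7,10); it reads the same forward and backward, and the interval DP gives dp[1][12] = 7.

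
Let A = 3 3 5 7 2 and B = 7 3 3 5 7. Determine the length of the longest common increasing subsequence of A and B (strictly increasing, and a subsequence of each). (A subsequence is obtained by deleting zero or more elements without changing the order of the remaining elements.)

3

For each value that appears in both, track the longest common increasing run ending there.
The best achievable length is 3; one witness is 3, 5, 7 (A-positions 1,3,4, B-positions 2,4,5).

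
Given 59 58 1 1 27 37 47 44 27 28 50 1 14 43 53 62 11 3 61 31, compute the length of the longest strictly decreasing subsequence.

Let dp[i] be the longest decreasing subsequence ending at position i. Then dp = [1, 2, 3, 3, 3, 3, 3, 4, 5, 5, 3, 6, 6, 5, 3, 1, 7, 8, 2, 6].
The maximum is 8; one witness is 59, 58, 47, 44, 27, 14, 11, 3 at positions 1,2,7,8,9,13,17,18.

8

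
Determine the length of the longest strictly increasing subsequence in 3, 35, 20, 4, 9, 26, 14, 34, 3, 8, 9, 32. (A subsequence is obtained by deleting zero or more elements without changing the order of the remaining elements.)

5

One longest increasing subsequence is 3, 4, 9, 26, 34 (positions 1,4,5,6,8), of length 5; no longer one exists.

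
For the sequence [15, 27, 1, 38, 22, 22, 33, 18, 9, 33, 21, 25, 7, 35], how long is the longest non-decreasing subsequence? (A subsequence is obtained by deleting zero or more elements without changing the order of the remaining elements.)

6

Let dp[i] be the longest non-decreasing subsequence ending at position i. Then dp = [1, 2, 1, 3, 2, 3, 4, 2, 2, 5, 3, 4, 2, 6].
The maximum is 6; one witness is 15, 22, 22, 33, 33, 35 at positions 1,5,6,7,10,14.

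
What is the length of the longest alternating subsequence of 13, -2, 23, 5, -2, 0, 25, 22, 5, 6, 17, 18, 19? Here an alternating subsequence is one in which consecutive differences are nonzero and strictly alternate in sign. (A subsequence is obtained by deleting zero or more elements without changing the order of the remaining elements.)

7

Track the best alternating length ending on an up-step vs a down-step at each position: up/down = 1/1, 1/2, 3/1, 3/4, 1/4, 5/4, 5/1, 5/6, 5/6, 7/6, 7/6, 7/6, 7/6.
The maximum over both is 7; one such subsequence is 13, -2, 23, 5, 25, 5, 6.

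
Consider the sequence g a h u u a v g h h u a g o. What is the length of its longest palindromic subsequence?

8

Using dp[i][j] = 2 + dp[i+1][j−1] if the ends match, else max(dp[i+1][j], dp[i][j−1]):
dp[1][14] = 8. A witness is gauhhuag at positions 1,2,4,9,10,11,12,13.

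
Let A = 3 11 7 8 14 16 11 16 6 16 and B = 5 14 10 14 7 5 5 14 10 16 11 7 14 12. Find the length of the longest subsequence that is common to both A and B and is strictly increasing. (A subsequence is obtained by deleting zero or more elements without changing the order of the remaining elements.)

3

For each value that appears in both, track the longest common increasing run ending there.
The best achievable length is 3; one witness is 7, 14, 16 (A-positions 3,5,6, B-positions 5,8,10).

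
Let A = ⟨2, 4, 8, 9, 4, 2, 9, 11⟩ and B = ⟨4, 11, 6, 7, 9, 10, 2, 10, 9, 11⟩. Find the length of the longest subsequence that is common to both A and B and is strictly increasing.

A longest common strictly increasing subsequence is 4, 9, 11 (length 3); it appears in order in both A and B, and no longer such subsequence exists.

3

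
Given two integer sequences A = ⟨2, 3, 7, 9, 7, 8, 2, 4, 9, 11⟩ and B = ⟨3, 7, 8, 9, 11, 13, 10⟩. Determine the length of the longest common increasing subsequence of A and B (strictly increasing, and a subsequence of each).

For each value that appears in both, track the longest common increasing run ending there.
The best achievable length is 5; one witness is 3, 7, 8, 9, 11 (A-positions 2,3,6,9,10, B-positions 1,2,3,4,5).

5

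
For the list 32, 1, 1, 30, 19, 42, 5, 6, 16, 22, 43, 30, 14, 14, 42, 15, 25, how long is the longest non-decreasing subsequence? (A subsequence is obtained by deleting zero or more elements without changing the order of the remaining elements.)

Scanning left to right, the best length ending at each element is: 32→1, 1→1, 1→2, 30→3, 19→3, 42→4, 5→3, 6→4, 16→5, 22→6, 43→7, 30→7, 14→5, 14→6, 42→8, 15→7, 25→8.
So the longest non-decreasing subsequence has length 8, e.g. 1, 1, 5, 6, 16, 22, 30, 42.

8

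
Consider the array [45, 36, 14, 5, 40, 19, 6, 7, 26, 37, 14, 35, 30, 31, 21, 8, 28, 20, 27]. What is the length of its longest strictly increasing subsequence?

Let dp[i] be the longest increasing subsequence ending at position i. Then dp = [1, 1, 1, 1, 2, 2, 2, 3, 4, 5, 4, 5, 5, 6, 5, 4, 6, 5, 6].
The maximum is 6; one witness is 5, 6, 7, 26, 30, 31 at positions 4,7,8,9,13,14.

6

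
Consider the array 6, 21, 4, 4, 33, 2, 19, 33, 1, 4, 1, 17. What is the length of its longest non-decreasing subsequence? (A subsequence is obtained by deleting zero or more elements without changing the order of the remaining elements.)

4

Let dp[i] be the longest non-decreasing subsequence ending at position i. Then dp = [1, 2, 1, 2, 3, 1, 3, 4, 1, 3, 2, 4].
The maximum is 4; one witness is 6, 21, 33, 33 at positions 1,2,5,8.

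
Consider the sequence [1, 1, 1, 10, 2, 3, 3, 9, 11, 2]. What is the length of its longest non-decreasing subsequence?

Let dp[i] be the longest non-decreasing subsequence ending at position i. Then dp = [1, 2, 3, 4, 4, 5, 6, 7, 8, 5].
The maximum is 8; one witness is 1, 1, 1, 2, 3, 3, 9, 11 at positions 1,2,3,5,6,7,8,9.

8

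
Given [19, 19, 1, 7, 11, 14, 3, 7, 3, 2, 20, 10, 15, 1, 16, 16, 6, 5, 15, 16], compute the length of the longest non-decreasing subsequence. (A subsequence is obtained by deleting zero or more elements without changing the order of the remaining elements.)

Let dp[i] be the longest non-decreasing subsequence ending at position i. Then dp = [1, 2, 1, 2, 3, 4, 2, 3, 3, 2, 5, 4, 5, 2, 6, 7, 4, 4, 6, 8].
The maximum is 8; one witness is 1, 7, 11, 14, 15, 16, 16, 16 at positions 3,4,5,6,13,15,16,20.

8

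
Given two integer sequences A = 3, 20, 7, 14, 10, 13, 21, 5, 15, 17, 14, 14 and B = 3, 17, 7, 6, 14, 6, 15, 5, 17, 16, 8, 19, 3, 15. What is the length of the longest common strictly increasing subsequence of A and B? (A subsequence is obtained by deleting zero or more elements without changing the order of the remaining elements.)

5

For each value that appears in both, track the longest common increasing run ending there.
The best achievable length is 5; one witness is 3, 7, 14, 15, 17 (A-positions 1,3,4,9,10, B-positions 1,3,5,7,9).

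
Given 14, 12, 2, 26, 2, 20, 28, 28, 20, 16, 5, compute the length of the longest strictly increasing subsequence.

3

Let dp[i] be the longest increasing subsequence ending at position i. Then dp = [1, 1, 1, 2, 1, 2, 3, 3, 2, 2, 2].
The maximum is 3; one witness is 14, 26, 28 at positions 1,4,7.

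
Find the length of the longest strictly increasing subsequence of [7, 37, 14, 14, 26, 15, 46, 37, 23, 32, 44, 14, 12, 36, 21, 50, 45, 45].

7

Let dp[i] be the longest increasing subsequence ending at position i. Then dp = [1, 2, 2, 2, 3, 3, 4, 4, 4, 5, 6, 2, 2, 6, 4, 7, 7, 7].
The maximum is 7; one witness is 7, 14, 15, 23, 32, 44, 50 at positions 1,3,6,9,10,11,16.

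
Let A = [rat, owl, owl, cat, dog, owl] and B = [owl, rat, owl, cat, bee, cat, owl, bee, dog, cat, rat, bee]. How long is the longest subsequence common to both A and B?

A longest common subsequence is rat, owl, owl, cat (length 4); the LCS DP confirms no longer common subsequence exists.

4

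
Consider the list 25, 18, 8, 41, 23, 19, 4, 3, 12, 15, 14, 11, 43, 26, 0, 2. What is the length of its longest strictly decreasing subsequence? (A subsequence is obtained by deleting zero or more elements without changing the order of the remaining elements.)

Scanning left to right, the best length ending at each element is: 25→1, 18→2, 8→3, 41→1, 23→2, 19→3, 4→4, 3→5, 12→4, 15→4, 14→5, 11→6, 43→1, 26→2, 0→7, 2→7.
So the longest decreasing subsequence has length 7, e.g. 25, 23, 19, 15, 14, 11, 0.

7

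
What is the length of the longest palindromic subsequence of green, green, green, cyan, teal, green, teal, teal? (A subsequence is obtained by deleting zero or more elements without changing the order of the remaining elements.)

4

Using dp[i][j] = 2 + dp[i+1][j−1] if the ends match, else max(dp[i+1][j], dp[i][j−1]):
dp[1][8] = 4. A witness is green green green green at positions 1,2,3,6.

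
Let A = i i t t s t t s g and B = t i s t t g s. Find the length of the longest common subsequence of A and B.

5

A longest common subsequence is istts (length 5); the LCS DP confirms no longer common subsequence exists.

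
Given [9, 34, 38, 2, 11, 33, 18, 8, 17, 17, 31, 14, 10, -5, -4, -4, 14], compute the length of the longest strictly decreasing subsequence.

7

Scanning left to right, the best length ending at each element is: 9→1, 34→1, 38→1, 2→2, 11→2, 33→2, 18→3, 8→4, 17→4, 17→4, 31→3, 14→5, 10→6, -5→7, -4→7, -4→7, 14→5.
So the longest decreasing subsequence has length 7, e.g. 34, 33, 18, 17, 14, 10, -5.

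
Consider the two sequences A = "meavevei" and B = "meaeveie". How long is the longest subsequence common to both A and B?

Backtracking the LCS table gives one alignment: m (A1,B1) → e (A2,B2) → a (A3,B3) → e (A5,B4) → v (A6,B5) → e (A7,B6) → i (A8,B7).
So the longest common subsequence has length 7.

7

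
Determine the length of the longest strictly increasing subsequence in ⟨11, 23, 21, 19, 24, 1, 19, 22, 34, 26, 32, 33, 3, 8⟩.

6

Scanning left to right, the best length ending at each element is: 11→1, 23→2, 21→2, 19→2, 24→3, 1→1, 19→2, 22→3, 34→4, 26→4, 32→5, 33→6, 3→2, 8→3.
So the longest increasing subsequence has length 6, e.g. 11, 23, 24, 26, 32, 33.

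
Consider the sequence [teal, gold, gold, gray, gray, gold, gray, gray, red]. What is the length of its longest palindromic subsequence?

Using dp[i][j] = 2 + dp[i+1][j−1] if the ends match, else max(dp[i+1][j], dp[i][j−1]):
dp[1][9] = 5. A witness is gray gray gold gray gray at positions 4,5,6,7,8.

5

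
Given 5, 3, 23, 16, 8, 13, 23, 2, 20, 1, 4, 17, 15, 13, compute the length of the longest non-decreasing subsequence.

4

Scanning left to right, the best length ending at each element is: 5→1, 3→1, 23→2, 16→2, 8→2, 13→3, 23→4, 2→1, 20→4, 1→1, 4→2, 17→4, 15→4, 13→4.
So the longest non-decreasing subsequence has length 4, e.g. 5, 8, 13, 23.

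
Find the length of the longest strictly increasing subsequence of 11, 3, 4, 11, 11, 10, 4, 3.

Scanning left to right, the best length ending at each element is: 11→1, 3→1, 4→2, 11→3, 11→3, 10→3, 4→2, 3→1.
So the longest increasing subsequence has length 3, e.g. 3, 4, 11.

3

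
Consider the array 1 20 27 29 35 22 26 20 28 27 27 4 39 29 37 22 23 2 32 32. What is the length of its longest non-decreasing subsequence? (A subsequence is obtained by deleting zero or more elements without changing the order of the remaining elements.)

9

Let dp[i] be the longest non-decreasing subsequence ending at position i. Then dp = [1, 2, 3, 4, 5, 3, 4, 3, 5, 5, 6, 2, 7, 7, 8, 4, 5, 2, 8, 9].
The maximum is 9; one witness is 1, 20, 22, 26, 27, 27, 29, 32, 32 at positions 1,2,6,7,10,11,14,19,20.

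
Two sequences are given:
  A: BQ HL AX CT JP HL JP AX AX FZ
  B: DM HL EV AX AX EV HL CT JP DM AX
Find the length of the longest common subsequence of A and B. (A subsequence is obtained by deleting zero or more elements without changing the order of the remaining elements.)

Backtracking the LCS table gives one alignment: HL (A2,B2) → AX (A3,B5) → CT (A4,B8) → JP (A5,B9) → AX (A9,B11).
So the longest common subsequence has length 5.

5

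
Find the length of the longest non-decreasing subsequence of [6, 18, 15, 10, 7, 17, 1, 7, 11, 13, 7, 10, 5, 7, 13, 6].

6

Let dp[i] be the longest non-decreasing subsequence ending at position i. Then dp = [1, 2, 2, 2, 2, 3, 1, 3, 4, 5, 4, 5, 2, 5, 6, 3].
The maximum is 6; one witness is 6, 7, 7, 11, 13, 13 at positions 1,5,8,9,10,15.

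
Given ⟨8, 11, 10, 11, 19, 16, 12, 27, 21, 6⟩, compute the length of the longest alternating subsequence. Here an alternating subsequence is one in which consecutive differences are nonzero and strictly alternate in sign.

Track the best alternating length ending on an up-step vs a down-step at each position: up/down = 1/1, 2/1, 2/3, 4/1, 4/1, 4/5, 4/5, 6/1, 6/7, 1/7.
The maximum over both is 7; one such subsequence is 8, 11, 10, 19, 16, 27, 21.

7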